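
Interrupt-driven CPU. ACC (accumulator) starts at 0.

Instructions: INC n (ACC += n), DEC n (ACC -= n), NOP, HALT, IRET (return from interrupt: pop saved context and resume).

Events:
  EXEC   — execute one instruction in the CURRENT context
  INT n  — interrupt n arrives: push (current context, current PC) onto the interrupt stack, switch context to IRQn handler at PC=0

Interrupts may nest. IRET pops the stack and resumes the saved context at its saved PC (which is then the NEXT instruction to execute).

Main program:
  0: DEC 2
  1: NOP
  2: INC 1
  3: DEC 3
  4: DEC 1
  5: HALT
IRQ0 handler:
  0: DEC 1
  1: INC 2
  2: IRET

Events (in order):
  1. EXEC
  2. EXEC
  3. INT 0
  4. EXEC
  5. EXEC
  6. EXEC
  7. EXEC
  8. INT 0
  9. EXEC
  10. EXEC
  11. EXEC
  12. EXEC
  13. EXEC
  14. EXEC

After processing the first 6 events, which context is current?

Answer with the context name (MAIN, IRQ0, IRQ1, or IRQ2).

Answer: MAIN

Derivation:
Event 1 (EXEC): [MAIN] PC=0: DEC 2 -> ACC=-2
Event 2 (EXEC): [MAIN] PC=1: NOP
Event 3 (INT 0): INT 0 arrives: push (MAIN, PC=2), enter IRQ0 at PC=0 (depth now 1)
Event 4 (EXEC): [IRQ0] PC=0: DEC 1 -> ACC=-3
Event 5 (EXEC): [IRQ0] PC=1: INC 2 -> ACC=-1
Event 6 (EXEC): [IRQ0] PC=2: IRET -> resume MAIN at PC=2 (depth now 0)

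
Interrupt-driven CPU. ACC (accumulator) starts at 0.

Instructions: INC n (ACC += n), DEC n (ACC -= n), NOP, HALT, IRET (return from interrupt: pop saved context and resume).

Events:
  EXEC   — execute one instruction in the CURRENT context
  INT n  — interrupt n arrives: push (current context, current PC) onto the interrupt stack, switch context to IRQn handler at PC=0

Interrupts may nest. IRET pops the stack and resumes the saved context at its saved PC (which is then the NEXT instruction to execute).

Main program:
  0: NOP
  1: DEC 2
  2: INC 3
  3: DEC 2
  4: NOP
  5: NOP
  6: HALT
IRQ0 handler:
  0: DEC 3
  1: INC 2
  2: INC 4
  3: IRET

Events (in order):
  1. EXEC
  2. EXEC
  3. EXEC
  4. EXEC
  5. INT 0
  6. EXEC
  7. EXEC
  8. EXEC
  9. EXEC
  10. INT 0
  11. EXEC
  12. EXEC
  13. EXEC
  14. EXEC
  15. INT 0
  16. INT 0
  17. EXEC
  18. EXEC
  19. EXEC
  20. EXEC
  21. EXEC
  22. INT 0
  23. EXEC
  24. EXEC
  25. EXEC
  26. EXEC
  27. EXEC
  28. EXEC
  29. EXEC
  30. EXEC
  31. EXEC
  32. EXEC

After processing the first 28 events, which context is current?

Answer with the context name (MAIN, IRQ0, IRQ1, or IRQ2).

Event 1 (EXEC): [MAIN] PC=0: NOP
Event 2 (EXEC): [MAIN] PC=1: DEC 2 -> ACC=-2
Event 3 (EXEC): [MAIN] PC=2: INC 3 -> ACC=1
Event 4 (EXEC): [MAIN] PC=3: DEC 2 -> ACC=-1
Event 5 (INT 0): INT 0 arrives: push (MAIN, PC=4), enter IRQ0 at PC=0 (depth now 1)
Event 6 (EXEC): [IRQ0] PC=0: DEC 3 -> ACC=-4
Event 7 (EXEC): [IRQ0] PC=1: INC 2 -> ACC=-2
Event 8 (EXEC): [IRQ0] PC=2: INC 4 -> ACC=2
Event 9 (EXEC): [IRQ0] PC=3: IRET -> resume MAIN at PC=4 (depth now 0)
Event 10 (INT 0): INT 0 arrives: push (MAIN, PC=4), enter IRQ0 at PC=0 (depth now 1)
Event 11 (EXEC): [IRQ0] PC=0: DEC 3 -> ACC=-1
Event 12 (EXEC): [IRQ0] PC=1: INC 2 -> ACC=1
Event 13 (EXEC): [IRQ0] PC=2: INC 4 -> ACC=5
Event 14 (EXEC): [IRQ0] PC=3: IRET -> resume MAIN at PC=4 (depth now 0)
Event 15 (INT 0): INT 0 arrives: push (MAIN, PC=4), enter IRQ0 at PC=0 (depth now 1)
Event 16 (INT 0): INT 0 arrives: push (IRQ0, PC=0), enter IRQ0 at PC=0 (depth now 2)
Event 17 (EXEC): [IRQ0] PC=0: DEC 3 -> ACC=2
Event 18 (EXEC): [IRQ0] PC=1: INC 2 -> ACC=4
Event 19 (EXEC): [IRQ0] PC=2: INC 4 -> ACC=8
Event 20 (EXEC): [IRQ0] PC=3: IRET -> resume IRQ0 at PC=0 (depth now 1)
Event 21 (EXEC): [IRQ0] PC=0: DEC 3 -> ACC=5
Event 22 (INT 0): INT 0 arrives: push (IRQ0, PC=1), enter IRQ0 at PC=0 (depth now 2)
Event 23 (EXEC): [IRQ0] PC=0: DEC 3 -> ACC=2
Event 24 (EXEC): [IRQ0] PC=1: INC 2 -> ACC=4
Event 25 (EXEC): [IRQ0] PC=2: INC 4 -> ACC=8
Event 26 (EXEC): [IRQ0] PC=3: IRET -> resume IRQ0 at PC=1 (depth now 1)
Event 27 (EXEC): [IRQ0] PC=1: INC 2 -> ACC=10
Event 28 (EXEC): [IRQ0] PC=2: INC 4 -> ACC=14

Answer: IRQ0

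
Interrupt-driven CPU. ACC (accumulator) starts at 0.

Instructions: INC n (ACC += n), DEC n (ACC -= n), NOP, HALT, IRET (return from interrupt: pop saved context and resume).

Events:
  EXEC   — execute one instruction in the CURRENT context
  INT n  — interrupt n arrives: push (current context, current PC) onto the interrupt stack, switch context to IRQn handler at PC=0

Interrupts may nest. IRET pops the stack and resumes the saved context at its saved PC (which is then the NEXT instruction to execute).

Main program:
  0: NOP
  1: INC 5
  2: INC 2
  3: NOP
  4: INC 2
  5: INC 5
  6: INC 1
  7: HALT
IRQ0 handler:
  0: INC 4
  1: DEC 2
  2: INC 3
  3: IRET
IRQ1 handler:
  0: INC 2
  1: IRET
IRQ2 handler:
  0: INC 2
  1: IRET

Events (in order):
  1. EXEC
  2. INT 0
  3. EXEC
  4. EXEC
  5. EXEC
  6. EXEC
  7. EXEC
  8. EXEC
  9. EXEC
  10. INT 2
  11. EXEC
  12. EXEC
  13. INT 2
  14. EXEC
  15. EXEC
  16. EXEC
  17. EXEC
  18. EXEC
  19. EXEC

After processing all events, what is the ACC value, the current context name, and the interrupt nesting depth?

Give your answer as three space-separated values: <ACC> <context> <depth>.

Answer: 24 MAIN 0

Derivation:
Event 1 (EXEC): [MAIN] PC=0: NOP
Event 2 (INT 0): INT 0 arrives: push (MAIN, PC=1), enter IRQ0 at PC=0 (depth now 1)
Event 3 (EXEC): [IRQ0] PC=0: INC 4 -> ACC=4
Event 4 (EXEC): [IRQ0] PC=1: DEC 2 -> ACC=2
Event 5 (EXEC): [IRQ0] PC=2: INC 3 -> ACC=5
Event 6 (EXEC): [IRQ0] PC=3: IRET -> resume MAIN at PC=1 (depth now 0)
Event 7 (EXEC): [MAIN] PC=1: INC 5 -> ACC=10
Event 8 (EXEC): [MAIN] PC=2: INC 2 -> ACC=12
Event 9 (EXEC): [MAIN] PC=3: NOP
Event 10 (INT 2): INT 2 arrives: push (MAIN, PC=4), enter IRQ2 at PC=0 (depth now 1)
Event 11 (EXEC): [IRQ2] PC=0: INC 2 -> ACC=14
Event 12 (EXEC): [IRQ2] PC=1: IRET -> resume MAIN at PC=4 (depth now 0)
Event 13 (INT 2): INT 2 arrives: push (MAIN, PC=4), enter IRQ2 at PC=0 (depth now 1)
Event 14 (EXEC): [IRQ2] PC=0: INC 2 -> ACC=16
Event 15 (EXEC): [IRQ2] PC=1: IRET -> resume MAIN at PC=4 (depth now 0)
Event 16 (EXEC): [MAIN] PC=4: INC 2 -> ACC=18
Event 17 (EXEC): [MAIN] PC=5: INC 5 -> ACC=23
Event 18 (EXEC): [MAIN] PC=6: INC 1 -> ACC=24
Event 19 (EXEC): [MAIN] PC=7: HALT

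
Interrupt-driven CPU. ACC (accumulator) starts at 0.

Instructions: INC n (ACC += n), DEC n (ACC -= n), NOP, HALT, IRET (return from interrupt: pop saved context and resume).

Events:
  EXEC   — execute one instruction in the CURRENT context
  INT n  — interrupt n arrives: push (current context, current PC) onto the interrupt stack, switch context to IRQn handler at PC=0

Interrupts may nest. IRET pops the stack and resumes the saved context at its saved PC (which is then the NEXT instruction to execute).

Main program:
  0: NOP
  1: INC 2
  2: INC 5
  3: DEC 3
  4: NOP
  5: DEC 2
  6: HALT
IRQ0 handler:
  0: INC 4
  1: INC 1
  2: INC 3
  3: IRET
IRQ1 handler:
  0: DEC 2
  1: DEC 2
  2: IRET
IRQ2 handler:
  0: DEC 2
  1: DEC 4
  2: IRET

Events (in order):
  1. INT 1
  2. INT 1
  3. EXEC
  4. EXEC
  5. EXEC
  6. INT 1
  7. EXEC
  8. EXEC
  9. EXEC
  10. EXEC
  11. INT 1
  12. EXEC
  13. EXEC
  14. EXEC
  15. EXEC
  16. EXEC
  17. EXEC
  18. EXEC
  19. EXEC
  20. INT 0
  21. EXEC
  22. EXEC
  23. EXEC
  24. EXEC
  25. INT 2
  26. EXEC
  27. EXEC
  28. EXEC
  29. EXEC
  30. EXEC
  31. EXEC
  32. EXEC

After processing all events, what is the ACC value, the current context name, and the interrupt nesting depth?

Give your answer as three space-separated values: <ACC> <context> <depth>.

Event 1 (INT 1): INT 1 arrives: push (MAIN, PC=0), enter IRQ1 at PC=0 (depth now 1)
Event 2 (INT 1): INT 1 arrives: push (IRQ1, PC=0), enter IRQ1 at PC=0 (depth now 2)
Event 3 (EXEC): [IRQ1] PC=0: DEC 2 -> ACC=-2
Event 4 (EXEC): [IRQ1] PC=1: DEC 2 -> ACC=-4
Event 5 (EXEC): [IRQ1] PC=2: IRET -> resume IRQ1 at PC=0 (depth now 1)
Event 6 (INT 1): INT 1 arrives: push (IRQ1, PC=0), enter IRQ1 at PC=0 (depth now 2)
Event 7 (EXEC): [IRQ1] PC=0: DEC 2 -> ACC=-6
Event 8 (EXEC): [IRQ1] PC=1: DEC 2 -> ACC=-8
Event 9 (EXEC): [IRQ1] PC=2: IRET -> resume IRQ1 at PC=0 (depth now 1)
Event 10 (EXEC): [IRQ1] PC=0: DEC 2 -> ACC=-10
Event 11 (INT 1): INT 1 arrives: push (IRQ1, PC=1), enter IRQ1 at PC=0 (depth now 2)
Event 12 (EXEC): [IRQ1] PC=0: DEC 2 -> ACC=-12
Event 13 (EXEC): [IRQ1] PC=1: DEC 2 -> ACC=-14
Event 14 (EXEC): [IRQ1] PC=2: IRET -> resume IRQ1 at PC=1 (depth now 1)
Event 15 (EXEC): [IRQ1] PC=1: DEC 2 -> ACC=-16
Event 16 (EXEC): [IRQ1] PC=2: IRET -> resume MAIN at PC=0 (depth now 0)
Event 17 (EXEC): [MAIN] PC=0: NOP
Event 18 (EXEC): [MAIN] PC=1: INC 2 -> ACC=-14
Event 19 (EXEC): [MAIN] PC=2: INC 5 -> ACC=-9
Event 20 (INT 0): INT 0 arrives: push (MAIN, PC=3), enter IRQ0 at PC=0 (depth now 1)
Event 21 (EXEC): [IRQ0] PC=0: INC 4 -> ACC=-5
Event 22 (EXEC): [IRQ0] PC=1: INC 1 -> ACC=-4
Event 23 (EXEC): [IRQ0] PC=2: INC 3 -> ACC=-1
Event 24 (EXEC): [IRQ0] PC=3: IRET -> resume MAIN at PC=3 (depth now 0)
Event 25 (INT 2): INT 2 arrives: push (MAIN, PC=3), enter IRQ2 at PC=0 (depth now 1)
Event 26 (EXEC): [IRQ2] PC=0: DEC 2 -> ACC=-3
Event 27 (EXEC): [IRQ2] PC=1: DEC 4 -> ACC=-7
Event 28 (EXEC): [IRQ2] PC=2: IRET -> resume MAIN at PC=3 (depth now 0)
Event 29 (EXEC): [MAIN] PC=3: DEC 3 -> ACC=-10
Event 30 (EXEC): [MAIN] PC=4: NOP
Event 31 (EXEC): [MAIN] PC=5: DEC 2 -> ACC=-12
Event 32 (EXEC): [MAIN] PC=6: HALT

Answer: -12 MAIN 0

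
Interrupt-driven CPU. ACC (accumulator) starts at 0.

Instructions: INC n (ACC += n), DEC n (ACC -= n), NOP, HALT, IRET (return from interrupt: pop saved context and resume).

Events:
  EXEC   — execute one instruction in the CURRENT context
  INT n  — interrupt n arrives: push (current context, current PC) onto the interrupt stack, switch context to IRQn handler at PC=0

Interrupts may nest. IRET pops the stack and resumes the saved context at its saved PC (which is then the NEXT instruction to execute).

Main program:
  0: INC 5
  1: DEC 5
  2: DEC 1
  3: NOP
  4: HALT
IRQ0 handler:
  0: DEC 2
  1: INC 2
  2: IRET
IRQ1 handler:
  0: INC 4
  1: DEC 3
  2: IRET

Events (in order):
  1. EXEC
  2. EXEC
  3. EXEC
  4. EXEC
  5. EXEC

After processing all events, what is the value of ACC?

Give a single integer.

Event 1 (EXEC): [MAIN] PC=0: INC 5 -> ACC=5
Event 2 (EXEC): [MAIN] PC=1: DEC 5 -> ACC=0
Event 3 (EXEC): [MAIN] PC=2: DEC 1 -> ACC=-1
Event 4 (EXEC): [MAIN] PC=3: NOP
Event 5 (EXEC): [MAIN] PC=4: HALT

Answer: -1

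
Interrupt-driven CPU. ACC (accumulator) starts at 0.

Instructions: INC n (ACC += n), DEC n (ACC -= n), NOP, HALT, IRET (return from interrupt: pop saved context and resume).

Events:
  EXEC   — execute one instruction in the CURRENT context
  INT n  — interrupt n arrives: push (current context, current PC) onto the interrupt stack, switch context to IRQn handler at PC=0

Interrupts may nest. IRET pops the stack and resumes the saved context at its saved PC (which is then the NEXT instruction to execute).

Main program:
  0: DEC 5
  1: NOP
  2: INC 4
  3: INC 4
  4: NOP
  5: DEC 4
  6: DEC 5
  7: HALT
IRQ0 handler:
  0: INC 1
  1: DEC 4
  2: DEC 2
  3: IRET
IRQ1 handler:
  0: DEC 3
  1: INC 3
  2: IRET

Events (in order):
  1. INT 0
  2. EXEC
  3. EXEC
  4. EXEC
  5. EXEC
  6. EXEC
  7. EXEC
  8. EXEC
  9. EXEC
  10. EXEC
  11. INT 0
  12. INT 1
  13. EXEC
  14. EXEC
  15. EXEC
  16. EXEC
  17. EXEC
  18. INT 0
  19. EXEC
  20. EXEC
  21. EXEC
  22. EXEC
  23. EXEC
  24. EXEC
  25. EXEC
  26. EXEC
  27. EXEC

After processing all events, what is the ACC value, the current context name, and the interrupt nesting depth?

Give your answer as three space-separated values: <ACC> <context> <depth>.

Answer: -21 MAIN 0

Derivation:
Event 1 (INT 0): INT 0 arrives: push (MAIN, PC=0), enter IRQ0 at PC=0 (depth now 1)
Event 2 (EXEC): [IRQ0] PC=0: INC 1 -> ACC=1
Event 3 (EXEC): [IRQ0] PC=1: DEC 4 -> ACC=-3
Event 4 (EXEC): [IRQ0] PC=2: DEC 2 -> ACC=-5
Event 5 (EXEC): [IRQ0] PC=3: IRET -> resume MAIN at PC=0 (depth now 0)
Event 6 (EXEC): [MAIN] PC=0: DEC 5 -> ACC=-10
Event 7 (EXEC): [MAIN] PC=1: NOP
Event 8 (EXEC): [MAIN] PC=2: INC 4 -> ACC=-6
Event 9 (EXEC): [MAIN] PC=3: INC 4 -> ACC=-2
Event 10 (EXEC): [MAIN] PC=4: NOP
Event 11 (INT 0): INT 0 arrives: push (MAIN, PC=5), enter IRQ0 at PC=0 (depth now 1)
Event 12 (INT 1): INT 1 arrives: push (IRQ0, PC=0), enter IRQ1 at PC=0 (depth now 2)
Event 13 (EXEC): [IRQ1] PC=0: DEC 3 -> ACC=-5
Event 14 (EXEC): [IRQ1] PC=1: INC 3 -> ACC=-2
Event 15 (EXEC): [IRQ1] PC=2: IRET -> resume IRQ0 at PC=0 (depth now 1)
Event 16 (EXEC): [IRQ0] PC=0: INC 1 -> ACC=-1
Event 17 (EXEC): [IRQ0] PC=1: DEC 4 -> ACC=-5
Event 18 (INT 0): INT 0 arrives: push (IRQ0, PC=2), enter IRQ0 at PC=0 (depth now 2)
Event 19 (EXEC): [IRQ0] PC=0: INC 1 -> ACC=-4
Event 20 (EXEC): [IRQ0] PC=1: DEC 4 -> ACC=-8
Event 21 (EXEC): [IRQ0] PC=2: DEC 2 -> ACC=-10
Event 22 (EXEC): [IRQ0] PC=3: IRET -> resume IRQ0 at PC=2 (depth now 1)
Event 23 (EXEC): [IRQ0] PC=2: DEC 2 -> ACC=-12
Event 24 (EXEC): [IRQ0] PC=3: IRET -> resume MAIN at PC=5 (depth now 0)
Event 25 (EXEC): [MAIN] PC=5: DEC 4 -> ACC=-16
Event 26 (EXEC): [MAIN] PC=6: DEC 5 -> ACC=-21
Event 27 (EXEC): [MAIN] PC=7: HALT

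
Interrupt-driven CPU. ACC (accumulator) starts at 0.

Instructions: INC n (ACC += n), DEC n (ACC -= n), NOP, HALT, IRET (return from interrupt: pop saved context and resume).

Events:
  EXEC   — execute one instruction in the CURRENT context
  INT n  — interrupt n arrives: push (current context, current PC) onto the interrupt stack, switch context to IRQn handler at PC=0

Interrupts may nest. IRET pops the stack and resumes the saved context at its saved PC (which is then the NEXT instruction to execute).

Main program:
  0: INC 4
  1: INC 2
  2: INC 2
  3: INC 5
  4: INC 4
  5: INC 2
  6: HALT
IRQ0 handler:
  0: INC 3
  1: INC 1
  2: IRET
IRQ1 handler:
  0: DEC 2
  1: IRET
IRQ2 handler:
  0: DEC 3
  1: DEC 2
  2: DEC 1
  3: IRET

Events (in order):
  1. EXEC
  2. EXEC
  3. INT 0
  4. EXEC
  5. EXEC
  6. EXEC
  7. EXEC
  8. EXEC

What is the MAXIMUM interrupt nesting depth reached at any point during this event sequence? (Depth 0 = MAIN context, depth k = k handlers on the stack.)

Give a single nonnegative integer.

Event 1 (EXEC): [MAIN] PC=0: INC 4 -> ACC=4 [depth=0]
Event 2 (EXEC): [MAIN] PC=1: INC 2 -> ACC=6 [depth=0]
Event 3 (INT 0): INT 0 arrives: push (MAIN, PC=2), enter IRQ0 at PC=0 (depth now 1) [depth=1]
Event 4 (EXEC): [IRQ0] PC=0: INC 3 -> ACC=9 [depth=1]
Event 5 (EXEC): [IRQ0] PC=1: INC 1 -> ACC=10 [depth=1]
Event 6 (EXEC): [IRQ0] PC=2: IRET -> resume MAIN at PC=2 (depth now 0) [depth=0]
Event 7 (EXEC): [MAIN] PC=2: INC 2 -> ACC=12 [depth=0]
Event 8 (EXEC): [MAIN] PC=3: INC 5 -> ACC=17 [depth=0]
Max depth observed: 1

Answer: 1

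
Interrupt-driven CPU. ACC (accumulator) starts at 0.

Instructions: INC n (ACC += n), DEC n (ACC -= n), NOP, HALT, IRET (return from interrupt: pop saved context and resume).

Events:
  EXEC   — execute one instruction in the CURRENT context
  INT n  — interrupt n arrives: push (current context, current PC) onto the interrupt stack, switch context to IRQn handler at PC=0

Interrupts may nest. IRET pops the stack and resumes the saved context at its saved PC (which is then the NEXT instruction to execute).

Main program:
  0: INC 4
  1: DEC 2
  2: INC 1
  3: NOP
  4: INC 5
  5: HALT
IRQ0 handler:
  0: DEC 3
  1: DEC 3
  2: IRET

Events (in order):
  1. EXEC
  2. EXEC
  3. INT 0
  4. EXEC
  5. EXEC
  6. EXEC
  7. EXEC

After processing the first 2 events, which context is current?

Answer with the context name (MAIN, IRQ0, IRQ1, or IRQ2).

Event 1 (EXEC): [MAIN] PC=0: INC 4 -> ACC=4
Event 2 (EXEC): [MAIN] PC=1: DEC 2 -> ACC=2

Answer: MAIN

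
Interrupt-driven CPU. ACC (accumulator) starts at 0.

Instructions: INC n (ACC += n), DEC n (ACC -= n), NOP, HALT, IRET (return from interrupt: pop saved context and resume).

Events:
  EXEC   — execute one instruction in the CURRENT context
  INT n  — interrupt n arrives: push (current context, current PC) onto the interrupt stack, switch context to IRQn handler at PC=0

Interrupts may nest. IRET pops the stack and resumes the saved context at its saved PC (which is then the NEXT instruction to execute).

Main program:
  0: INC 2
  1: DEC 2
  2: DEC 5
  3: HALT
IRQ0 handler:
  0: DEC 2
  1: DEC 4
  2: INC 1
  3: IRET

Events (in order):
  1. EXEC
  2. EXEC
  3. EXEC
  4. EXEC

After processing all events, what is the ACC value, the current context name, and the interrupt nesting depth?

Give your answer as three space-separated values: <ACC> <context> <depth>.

Event 1 (EXEC): [MAIN] PC=0: INC 2 -> ACC=2
Event 2 (EXEC): [MAIN] PC=1: DEC 2 -> ACC=0
Event 3 (EXEC): [MAIN] PC=2: DEC 5 -> ACC=-5
Event 4 (EXEC): [MAIN] PC=3: HALT

Answer: -5 MAIN 0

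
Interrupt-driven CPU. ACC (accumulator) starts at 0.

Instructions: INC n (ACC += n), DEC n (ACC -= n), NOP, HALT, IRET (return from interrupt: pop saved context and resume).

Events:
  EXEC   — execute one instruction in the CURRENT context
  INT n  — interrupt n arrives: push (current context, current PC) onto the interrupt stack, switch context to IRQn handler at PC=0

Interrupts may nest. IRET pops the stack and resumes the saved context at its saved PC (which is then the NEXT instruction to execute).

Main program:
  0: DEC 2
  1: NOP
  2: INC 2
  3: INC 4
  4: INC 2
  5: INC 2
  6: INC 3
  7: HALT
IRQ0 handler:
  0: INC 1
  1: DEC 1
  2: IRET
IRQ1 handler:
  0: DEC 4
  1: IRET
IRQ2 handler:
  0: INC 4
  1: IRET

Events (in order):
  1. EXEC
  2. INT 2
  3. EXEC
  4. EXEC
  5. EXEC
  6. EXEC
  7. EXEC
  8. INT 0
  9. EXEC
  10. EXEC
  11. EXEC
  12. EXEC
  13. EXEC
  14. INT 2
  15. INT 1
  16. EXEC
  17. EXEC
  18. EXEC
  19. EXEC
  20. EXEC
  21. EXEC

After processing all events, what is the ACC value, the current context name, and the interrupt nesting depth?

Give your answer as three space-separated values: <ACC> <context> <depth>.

Event 1 (EXEC): [MAIN] PC=0: DEC 2 -> ACC=-2
Event 2 (INT 2): INT 2 arrives: push (MAIN, PC=1), enter IRQ2 at PC=0 (depth now 1)
Event 3 (EXEC): [IRQ2] PC=0: INC 4 -> ACC=2
Event 4 (EXEC): [IRQ2] PC=1: IRET -> resume MAIN at PC=1 (depth now 0)
Event 5 (EXEC): [MAIN] PC=1: NOP
Event 6 (EXEC): [MAIN] PC=2: INC 2 -> ACC=4
Event 7 (EXEC): [MAIN] PC=3: INC 4 -> ACC=8
Event 8 (INT 0): INT 0 arrives: push (MAIN, PC=4), enter IRQ0 at PC=0 (depth now 1)
Event 9 (EXEC): [IRQ0] PC=0: INC 1 -> ACC=9
Event 10 (EXEC): [IRQ0] PC=1: DEC 1 -> ACC=8
Event 11 (EXEC): [IRQ0] PC=2: IRET -> resume MAIN at PC=4 (depth now 0)
Event 12 (EXEC): [MAIN] PC=4: INC 2 -> ACC=10
Event 13 (EXEC): [MAIN] PC=5: INC 2 -> ACC=12
Event 14 (INT 2): INT 2 arrives: push (MAIN, PC=6), enter IRQ2 at PC=0 (depth now 1)
Event 15 (INT 1): INT 1 arrives: push (IRQ2, PC=0), enter IRQ1 at PC=0 (depth now 2)
Event 16 (EXEC): [IRQ1] PC=0: DEC 4 -> ACC=8
Event 17 (EXEC): [IRQ1] PC=1: IRET -> resume IRQ2 at PC=0 (depth now 1)
Event 18 (EXEC): [IRQ2] PC=0: INC 4 -> ACC=12
Event 19 (EXEC): [IRQ2] PC=1: IRET -> resume MAIN at PC=6 (depth now 0)
Event 20 (EXEC): [MAIN] PC=6: INC 3 -> ACC=15
Event 21 (EXEC): [MAIN] PC=7: HALT

Answer: 15 MAIN 0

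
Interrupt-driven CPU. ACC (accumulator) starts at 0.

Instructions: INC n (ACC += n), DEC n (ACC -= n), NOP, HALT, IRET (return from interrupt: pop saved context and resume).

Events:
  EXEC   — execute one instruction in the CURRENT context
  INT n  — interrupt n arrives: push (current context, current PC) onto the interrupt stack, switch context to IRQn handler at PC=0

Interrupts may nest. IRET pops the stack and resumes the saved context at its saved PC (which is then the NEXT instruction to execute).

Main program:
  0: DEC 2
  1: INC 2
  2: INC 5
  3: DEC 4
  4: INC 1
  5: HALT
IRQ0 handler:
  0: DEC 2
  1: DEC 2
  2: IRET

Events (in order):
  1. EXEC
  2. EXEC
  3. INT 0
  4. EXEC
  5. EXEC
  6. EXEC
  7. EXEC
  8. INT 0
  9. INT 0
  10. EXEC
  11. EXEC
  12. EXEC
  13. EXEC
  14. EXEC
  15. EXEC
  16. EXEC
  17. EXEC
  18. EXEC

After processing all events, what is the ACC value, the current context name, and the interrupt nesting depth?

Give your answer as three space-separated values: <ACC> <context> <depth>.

Event 1 (EXEC): [MAIN] PC=0: DEC 2 -> ACC=-2
Event 2 (EXEC): [MAIN] PC=1: INC 2 -> ACC=0
Event 3 (INT 0): INT 0 arrives: push (MAIN, PC=2), enter IRQ0 at PC=0 (depth now 1)
Event 4 (EXEC): [IRQ0] PC=0: DEC 2 -> ACC=-2
Event 5 (EXEC): [IRQ0] PC=1: DEC 2 -> ACC=-4
Event 6 (EXEC): [IRQ0] PC=2: IRET -> resume MAIN at PC=2 (depth now 0)
Event 7 (EXEC): [MAIN] PC=2: INC 5 -> ACC=1
Event 8 (INT 0): INT 0 arrives: push (MAIN, PC=3), enter IRQ0 at PC=0 (depth now 1)
Event 9 (INT 0): INT 0 arrives: push (IRQ0, PC=0), enter IRQ0 at PC=0 (depth now 2)
Event 10 (EXEC): [IRQ0] PC=0: DEC 2 -> ACC=-1
Event 11 (EXEC): [IRQ0] PC=1: DEC 2 -> ACC=-3
Event 12 (EXEC): [IRQ0] PC=2: IRET -> resume IRQ0 at PC=0 (depth now 1)
Event 13 (EXEC): [IRQ0] PC=0: DEC 2 -> ACC=-5
Event 14 (EXEC): [IRQ0] PC=1: DEC 2 -> ACC=-7
Event 15 (EXEC): [IRQ0] PC=2: IRET -> resume MAIN at PC=3 (depth now 0)
Event 16 (EXEC): [MAIN] PC=3: DEC 4 -> ACC=-11
Event 17 (EXEC): [MAIN] PC=4: INC 1 -> ACC=-10
Event 18 (EXEC): [MAIN] PC=5: HALT

Answer: -10 MAIN 0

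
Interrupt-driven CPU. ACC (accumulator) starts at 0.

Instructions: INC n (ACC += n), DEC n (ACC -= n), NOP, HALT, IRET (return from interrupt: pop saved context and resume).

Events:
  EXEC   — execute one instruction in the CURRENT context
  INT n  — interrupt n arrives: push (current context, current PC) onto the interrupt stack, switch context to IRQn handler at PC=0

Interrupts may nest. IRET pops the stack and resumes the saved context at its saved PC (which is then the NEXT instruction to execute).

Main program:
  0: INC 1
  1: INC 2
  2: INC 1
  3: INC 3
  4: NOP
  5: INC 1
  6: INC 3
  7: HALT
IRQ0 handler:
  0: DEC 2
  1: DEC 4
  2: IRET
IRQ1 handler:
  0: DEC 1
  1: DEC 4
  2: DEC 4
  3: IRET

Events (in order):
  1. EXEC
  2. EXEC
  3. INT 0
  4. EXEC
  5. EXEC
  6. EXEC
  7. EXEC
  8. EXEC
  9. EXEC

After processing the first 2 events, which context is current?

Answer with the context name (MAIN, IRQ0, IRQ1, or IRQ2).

Event 1 (EXEC): [MAIN] PC=0: INC 1 -> ACC=1
Event 2 (EXEC): [MAIN] PC=1: INC 2 -> ACC=3

Answer: MAIN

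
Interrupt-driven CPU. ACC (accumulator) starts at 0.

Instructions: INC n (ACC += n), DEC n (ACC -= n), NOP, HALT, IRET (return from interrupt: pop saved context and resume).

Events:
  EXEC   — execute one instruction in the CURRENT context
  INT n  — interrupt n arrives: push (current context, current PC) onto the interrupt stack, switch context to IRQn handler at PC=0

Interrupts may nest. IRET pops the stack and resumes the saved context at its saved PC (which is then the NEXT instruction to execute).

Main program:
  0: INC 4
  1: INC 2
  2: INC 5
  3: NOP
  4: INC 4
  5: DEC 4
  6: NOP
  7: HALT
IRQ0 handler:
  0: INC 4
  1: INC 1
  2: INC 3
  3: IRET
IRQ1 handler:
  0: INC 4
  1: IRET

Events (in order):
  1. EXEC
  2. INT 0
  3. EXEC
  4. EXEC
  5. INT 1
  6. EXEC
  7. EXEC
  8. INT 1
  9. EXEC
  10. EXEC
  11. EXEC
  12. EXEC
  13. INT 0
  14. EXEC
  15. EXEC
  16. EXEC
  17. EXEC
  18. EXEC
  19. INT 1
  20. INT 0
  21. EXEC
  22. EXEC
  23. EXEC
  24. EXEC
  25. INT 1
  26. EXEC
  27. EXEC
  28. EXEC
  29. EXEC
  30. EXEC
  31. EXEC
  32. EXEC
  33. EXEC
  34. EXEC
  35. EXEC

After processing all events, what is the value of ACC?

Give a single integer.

Event 1 (EXEC): [MAIN] PC=0: INC 4 -> ACC=4
Event 2 (INT 0): INT 0 arrives: push (MAIN, PC=1), enter IRQ0 at PC=0 (depth now 1)
Event 3 (EXEC): [IRQ0] PC=0: INC 4 -> ACC=8
Event 4 (EXEC): [IRQ0] PC=1: INC 1 -> ACC=9
Event 5 (INT 1): INT 1 arrives: push (IRQ0, PC=2), enter IRQ1 at PC=0 (depth now 2)
Event 6 (EXEC): [IRQ1] PC=0: INC 4 -> ACC=13
Event 7 (EXEC): [IRQ1] PC=1: IRET -> resume IRQ0 at PC=2 (depth now 1)
Event 8 (INT 1): INT 1 arrives: push (IRQ0, PC=2), enter IRQ1 at PC=0 (depth now 2)
Event 9 (EXEC): [IRQ1] PC=0: INC 4 -> ACC=17
Event 10 (EXEC): [IRQ1] PC=1: IRET -> resume IRQ0 at PC=2 (depth now 1)
Event 11 (EXEC): [IRQ0] PC=2: INC 3 -> ACC=20
Event 12 (EXEC): [IRQ0] PC=3: IRET -> resume MAIN at PC=1 (depth now 0)
Event 13 (INT 0): INT 0 arrives: push (MAIN, PC=1), enter IRQ0 at PC=0 (depth now 1)
Event 14 (EXEC): [IRQ0] PC=0: INC 4 -> ACC=24
Event 15 (EXEC): [IRQ0] PC=1: INC 1 -> ACC=25
Event 16 (EXEC): [IRQ0] PC=2: INC 3 -> ACC=28
Event 17 (EXEC): [IRQ0] PC=3: IRET -> resume MAIN at PC=1 (depth now 0)
Event 18 (EXEC): [MAIN] PC=1: INC 2 -> ACC=30
Event 19 (INT 1): INT 1 arrives: push (MAIN, PC=2), enter IRQ1 at PC=0 (depth now 1)
Event 20 (INT 0): INT 0 arrives: push (IRQ1, PC=0), enter IRQ0 at PC=0 (depth now 2)
Event 21 (EXEC): [IRQ0] PC=0: INC 4 -> ACC=34
Event 22 (EXEC): [IRQ0] PC=1: INC 1 -> ACC=35
Event 23 (EXEC): [IRQ0] PC=2: INC 3 -> ACC=38
Event 24 (EXEC): [IRQ0] PC=3: IRET -> resume IRQ1 at PC=0 (depth now 1)
Event 25 (INT 1): INT 1 arrives: push (IRQ1, PC=0), enter IRQ1 at PC=0 (depth now 2)
Event 26 (EXEC): [IRQ1] PC=0: INC 4 -> ACC=42
Event 27 (EXEC): [IRQ1] PC=1: IRET -> resume IRQ1 at PC=0 (depth now 1)
Event 28 (EXEC): [IRQ1] PC=0: INC 4 -> ACC=46
Event 29 (EXEC): [IRQ1] PC=1: IRET -> resume MAIN at PC=2 (depth now 0)
Event 30 (EXEC): [MAIN] PC=2: INC 5 -> ACC=51
Event 31 (EXEC): [MAIN] PC=3: NOP
Event 32 (EXEC): [MAIN] PC=4: INC 4 -> ACC=55
Event 33 (EXEC): [MAIN] PC=5: DEC 4 -> ACC=51
Event 34 (EXEC): [MAIN] PC=6: NOP
Event 35 (EXEC): [MAIN] PC=7: HALT

Answer: 51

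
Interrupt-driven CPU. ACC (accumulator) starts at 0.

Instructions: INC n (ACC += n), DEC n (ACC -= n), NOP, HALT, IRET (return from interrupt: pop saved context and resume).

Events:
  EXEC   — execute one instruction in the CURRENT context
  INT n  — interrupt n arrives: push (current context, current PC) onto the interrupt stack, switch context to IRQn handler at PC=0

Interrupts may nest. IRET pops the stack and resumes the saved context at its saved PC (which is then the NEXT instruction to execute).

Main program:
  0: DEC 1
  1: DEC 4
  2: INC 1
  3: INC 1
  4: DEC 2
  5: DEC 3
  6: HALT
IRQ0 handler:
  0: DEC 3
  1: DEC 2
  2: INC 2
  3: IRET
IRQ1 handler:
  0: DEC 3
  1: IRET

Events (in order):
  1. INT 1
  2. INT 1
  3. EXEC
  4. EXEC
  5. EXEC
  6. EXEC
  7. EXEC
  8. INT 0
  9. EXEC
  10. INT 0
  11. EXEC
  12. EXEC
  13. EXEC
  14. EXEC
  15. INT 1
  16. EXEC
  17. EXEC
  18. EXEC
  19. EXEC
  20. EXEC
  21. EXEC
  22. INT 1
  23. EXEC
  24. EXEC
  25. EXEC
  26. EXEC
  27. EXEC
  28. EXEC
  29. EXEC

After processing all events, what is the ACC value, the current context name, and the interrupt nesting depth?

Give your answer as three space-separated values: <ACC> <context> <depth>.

Answer: -26 MAIN 0

Derivation:
Event 1 (INT 1): INT 1 arrives: push (MAIN, PC=0), enter IRQ1 at PC=0 (depth now 1)
Event 2 (INT 1): INT 1 arrives: push (IRQ1, PC=0), enter IRQ1 at PC=0 (depth now 2)
Event 3 (EXEC): [IRQ1] PC=0: DEC 3 -> ACC=-3
Event 4 (EXEC): [IRQ1] PC=1: IRET -> resume IRQ1 at PC=0 (depth now 1)
Event 5 (EXEC): [IRQ1] PC=0: DEC 3 -> ACC=-6
Event 6 (EXEC): [IRQ1] PC=1: IRET -> resume MAIN at PC=0 (depth now 0)
Event 7 (EXEC): [MAIN] PC=0: DEC 1 -> ACC=-7
Event 8 (INT 0): INT 0 arrives: push (MAIN, PC=1), enter IRQ0 at PC=0 (depth now 1)
Event 9 (EXEC): [IRQ0] PC=0: DEC 3 -> ACC=-10
Event 10 (INT 0): INT 0 arrives: push (IRQ0, PC=1), enter IRQ0 at PC=0 (depth now 2)
Event 11 (EXEC): [IRQ0] PC=0: DEC 3 -> ACC=-13
Event 12 (EXEC): [IRQ0] PC=1: DEC 2 -> ACC=-15
Event 13 (EXEC): [IRQ0] PC=2: INC 2 -> ACC=-13
Event 14 (EXEC): [IRQ0] PC=3: IRET -> resume IRQ0 at PC=1 (depth now 1)
Event 15 (INT 1): INT 1 arrives: push (IRQ0, PC=1), enter IRQ1 at PC=0 (depth now 2)
Event 16 (EXEC): [IRQ1] PC=0: DEC 3 -> ACC=-16
Event 17 (EXEC): [IRQ1] PC=1: IRET -> resume IRQ0 at PC=1 (depth now 1)
Event 18 (EXEC): [IRQ0] PC=1: DEC 2 -> ACC=-18
Event 19 (EXEC): [IRQ0] PC=2: INC 2 -> ACC=-16
Event 20 (EXEC): [IRQ0] PC=3: IRET -> resume MAIN at PC=1 (depth now 0)
Event 21 (EXEC): [MAIN] PC=1: DEC 4 -> ACC=-20
Event 22 (INT 1): INT 1 arrives: push (MAIN, PC=2), enter IRQ1 at PC=0 (depth now 1)
Event 23 (EXEC): [IRQ1] PC=0: DEC 3 -> ACC=-23
Event 24 (EXEC): [IRQ1] PC=1: IRET -> resume MAIN at PC=2 (depth now 0)
Event 25 (EXEC): [MAIN] PC=2: INC 1 -> ACC=-22
Event 26 (EXEC): [MAIN] PC=3: INC 1 -> ACC=-21
Event 27 (EXEC): [MAIN] PC=4: DEC 2 -> ACC=-23
Event 28 (EXEC): [MAIN] PC=5: DEC 3 -> ACC=-26
Event 29 (EXEC): [MAIN] PC=6: HALT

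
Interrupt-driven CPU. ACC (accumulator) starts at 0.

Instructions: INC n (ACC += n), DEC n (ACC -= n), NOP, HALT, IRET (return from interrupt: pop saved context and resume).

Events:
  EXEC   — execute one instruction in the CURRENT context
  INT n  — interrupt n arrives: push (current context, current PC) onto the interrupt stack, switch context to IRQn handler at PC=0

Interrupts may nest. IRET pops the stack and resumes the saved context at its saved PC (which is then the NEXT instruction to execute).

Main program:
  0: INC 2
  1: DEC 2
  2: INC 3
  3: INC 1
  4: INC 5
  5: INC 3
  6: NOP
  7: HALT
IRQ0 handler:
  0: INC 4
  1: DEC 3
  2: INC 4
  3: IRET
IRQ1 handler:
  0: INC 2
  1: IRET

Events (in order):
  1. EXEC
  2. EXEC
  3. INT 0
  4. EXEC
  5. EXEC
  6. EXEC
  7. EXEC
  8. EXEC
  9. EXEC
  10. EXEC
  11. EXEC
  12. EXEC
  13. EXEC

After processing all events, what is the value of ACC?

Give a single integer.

Answer: 17

Derivation:
Event 1 (EXEC): [MAIN] PC=0: INC 2 -> ACC=2
Event 2 (EXEC): [MAIN] PC=1: DEC 2 -> ACC=0
Event 3 (INT 0): INT 0 arrives: push (MAIN, PC=2), enter IRQ0 at PC=0 (depth now 1)
Event 4 (EXEC): [IRQ0] PC=0: INC 4 -> ACC=4
Event 5 (EXEC): [IRQ0] PC=1: DEC 3 -> ACC=1
Event 6 (EXEC): [IRQ0] PC=2: INC 4 -> ACC=5
Event 7 (EXEC): [IRQ0] PC=3: IRET -> resume MAIN at PC=2 (depth now 0)
Event 8 (EXEC): [MAIN] PC=2: INC 3 -> ACC=8
Event 9 (EXEC): [MAIN] PC=3: INC 1 -> ACC=9
Event 10 (EXEC): [MAIN] PC=4: INC 5 -> ACC=14
Event 11 (EXEC): [MAIN] PC=5: INC 3 -> ACC=17
Event 12 (EXEC): [MAIN] PC=6: NOP
Event 13 (EXEC): [MAIN] PC=7: HALT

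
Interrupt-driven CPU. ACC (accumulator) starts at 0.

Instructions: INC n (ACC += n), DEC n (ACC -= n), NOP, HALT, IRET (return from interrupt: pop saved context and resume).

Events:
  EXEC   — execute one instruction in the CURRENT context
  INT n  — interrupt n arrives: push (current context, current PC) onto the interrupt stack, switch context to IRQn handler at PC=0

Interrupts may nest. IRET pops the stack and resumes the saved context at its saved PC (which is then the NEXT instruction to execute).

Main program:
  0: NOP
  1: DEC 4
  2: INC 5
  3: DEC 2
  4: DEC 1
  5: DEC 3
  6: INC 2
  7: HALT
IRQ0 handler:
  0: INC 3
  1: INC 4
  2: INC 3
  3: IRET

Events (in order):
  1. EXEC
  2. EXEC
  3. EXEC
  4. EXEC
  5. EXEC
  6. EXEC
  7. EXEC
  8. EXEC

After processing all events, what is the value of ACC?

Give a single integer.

Answer: -3

Derivation:
Event 1 (EXEC): [MAIN] PC=0: NOP
Event 2 (EXEC): [MAIN] PC=1: DEC 4 -> ACC=-4
Event 3 (EXEC): [MAIN] PC=2: INC 5 -> ACC=1
Event 4 (EXEC): [MAIN] PC=3: DEC 2 -> ACC=-1
Event 5 (EXEC): [MAIN] PC=4: DEC 1 -> ACC=-2
Event 6 (EXEC): [MAIN] PC=5: DEC 3 -> ACC=-5
Event 7 (EXEC): [MAIN] PC=6: INC 2 -> ACC=-3
Event 8 (EXEC): [MAIN] PC=7: HALT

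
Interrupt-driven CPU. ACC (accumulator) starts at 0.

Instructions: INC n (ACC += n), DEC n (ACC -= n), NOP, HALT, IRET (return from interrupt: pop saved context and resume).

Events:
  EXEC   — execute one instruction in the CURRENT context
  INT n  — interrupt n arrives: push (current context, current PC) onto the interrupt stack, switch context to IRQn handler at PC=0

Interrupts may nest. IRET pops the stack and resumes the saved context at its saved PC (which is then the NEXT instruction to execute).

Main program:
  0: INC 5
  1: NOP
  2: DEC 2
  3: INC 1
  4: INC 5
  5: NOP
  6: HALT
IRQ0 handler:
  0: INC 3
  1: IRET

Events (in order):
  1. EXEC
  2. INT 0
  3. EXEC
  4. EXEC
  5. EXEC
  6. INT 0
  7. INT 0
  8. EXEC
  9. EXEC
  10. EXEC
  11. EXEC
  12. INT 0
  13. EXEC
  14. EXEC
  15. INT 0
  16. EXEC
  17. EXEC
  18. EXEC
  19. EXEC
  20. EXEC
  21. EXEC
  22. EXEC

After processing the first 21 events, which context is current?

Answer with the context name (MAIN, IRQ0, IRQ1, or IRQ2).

Answer: MAIN

Derivation:
Event 1 (EXEC): [MAIN] PC=0: INC 5 -> ACC=5
Event 2 (INT 0): INT 0 arrives: push (MAIN, PC=1), enter IRQ0 at PC=0 (depth now 1)
Event 3 (EXEC): [IRQ0] PC=0: INC 3 -> ACC=8
Event 4 (EXEC): [IRQ0] PC=1: IRET -> resume MAIN at PC=1 (depth now 0)
Event 5 (EXEC): [MAIN] PC=1: NOP
Event 6 (INT 0): INT 0 arrives: push (MAIN, PC=2), enter IRQ0 at PC=0 (depth now 1)
Event 7 (INT 0): INT 0 arrives: push (IRQ0, PC=0), enter IRQ0 at PC=0 (depth now 2)
Event 8 (EXEC): [IRQ0] PC=0: INC 3 -> ACC=11
Event 9 (EXEC): [IRQ0] PC=1: IRET -> resume IRQ0 at PC=0 (depth now 1)
Event 10 (EXEC): [IRQ0] PC=0: INC 3 -> ACC=14
Event 11 (EXEC): [IRQ0] PC=1: IRET -> resume MAIN at PC=2 (depth now 0)
Event 12 (INT 0): INT 0 arrives: push (MAIN, PC=2), enter IRQ0 at PC=0 (depth now 1)
Event 13 (EXEC): [IRQ0] PC=0: INC 3 -> ACC=17
Event 14 (EXEC): [IRQ0] PC=1: IRET -> resume MAIN at PC=2 (depth now 0)
Event 15 (INT 0): INT 0 arrives: push (MAIN, PC=2), enter IRQ0 at PC=0 (depth now 1)
Event 16 (EXEC): [IRQ0] PC=0: INC 3 -> ACC=20
Event 17 (EXEC): [IRQ0] PC=1: IRET -> resume MAIN at PC=2 (depth now 0)
Event 18 (EXEC): [MAIN] PC=2: DEC 2 -> ACC=18
Event 19 (EXEC): [MAIN] PC=3: INC 1 -> ACC=19
Event 20 (EXEC): [MAIN] PC=4: INC 5 -> ACC=24
Event 21 (EXEC): [MAIN] PC=5: NOP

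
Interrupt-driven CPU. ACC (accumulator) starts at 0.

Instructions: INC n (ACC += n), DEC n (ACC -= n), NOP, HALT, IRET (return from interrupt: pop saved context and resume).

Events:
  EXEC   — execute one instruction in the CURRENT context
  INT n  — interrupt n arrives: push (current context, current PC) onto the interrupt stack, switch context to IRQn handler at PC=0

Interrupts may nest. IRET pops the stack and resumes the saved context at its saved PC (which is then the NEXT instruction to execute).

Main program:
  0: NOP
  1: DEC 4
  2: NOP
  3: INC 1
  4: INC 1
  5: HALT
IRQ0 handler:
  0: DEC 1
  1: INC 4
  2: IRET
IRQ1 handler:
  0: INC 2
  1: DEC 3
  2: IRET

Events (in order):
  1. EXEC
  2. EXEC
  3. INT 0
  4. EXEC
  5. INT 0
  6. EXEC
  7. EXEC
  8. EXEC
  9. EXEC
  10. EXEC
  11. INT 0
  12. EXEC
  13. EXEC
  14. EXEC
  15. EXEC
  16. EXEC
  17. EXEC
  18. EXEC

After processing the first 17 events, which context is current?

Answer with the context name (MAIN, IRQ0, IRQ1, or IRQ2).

Event 1 (EXEC): [MAIN] PC=0: NOP
Event 2 (EXEC): [MAIN] PC=1: DEC 4 -> ACC=-4
Event 3 (INT 0): INT 0 arrives: push (MAIN, PC=2), enter IRQ0 at PC=0 (depth now 1)
Event 4 (EXEC): [IRQ0] PC=0: DEC 1 -> ACC=-5
Event 5 (INT 0): INT 0 arrives: push (IRQ0, PC=1), enter IRQ0 at PC=0 (depth now 2)
Event 6 (EXEC): [IRQ0] PC=0: DEC 1 -> ACC=-6
Event 7 (EXEC): [IRQ0] PC=1: INC 4 -> ACC=-2
Event 8 (EXEC): [IRQ0] PC=2: IRET -> resume IRQ0 at PC=1 (depth now 1)
Event 9 (EXEC): [IRQ0] PC=1: INC 4 -> ACC=2
Event 10 (EXEC): [IRQ0] PC=2: IRET -> resume MAIN at PC=2 (depth now 0)
Event 11 (INT 0): INT 0 arrives: push (MAIN, PC=2), enter IRQ0 at PC=0 (depth now 1)
Event 12 (EXEC): [IRQ0] PC=0: DEC 1 -> ACC=1
Event 13 (EXEC): [IRQ0] PC=1: INC 4 -> ACC=5
Event 14 (EXEC): [IRQ0] PC=2: IRET -> resume MAIN at PC=2 (depth now 0)
Event 15 (EXEC): [MAIN] PC=2: NOP
Event 16 (EXEC): [MAIN] PC=3: INC 1 -> ACC=6
Event 17 (EXEC): [MAIN] PC=4: INC 1 -> ACC=7

Answer: MAIN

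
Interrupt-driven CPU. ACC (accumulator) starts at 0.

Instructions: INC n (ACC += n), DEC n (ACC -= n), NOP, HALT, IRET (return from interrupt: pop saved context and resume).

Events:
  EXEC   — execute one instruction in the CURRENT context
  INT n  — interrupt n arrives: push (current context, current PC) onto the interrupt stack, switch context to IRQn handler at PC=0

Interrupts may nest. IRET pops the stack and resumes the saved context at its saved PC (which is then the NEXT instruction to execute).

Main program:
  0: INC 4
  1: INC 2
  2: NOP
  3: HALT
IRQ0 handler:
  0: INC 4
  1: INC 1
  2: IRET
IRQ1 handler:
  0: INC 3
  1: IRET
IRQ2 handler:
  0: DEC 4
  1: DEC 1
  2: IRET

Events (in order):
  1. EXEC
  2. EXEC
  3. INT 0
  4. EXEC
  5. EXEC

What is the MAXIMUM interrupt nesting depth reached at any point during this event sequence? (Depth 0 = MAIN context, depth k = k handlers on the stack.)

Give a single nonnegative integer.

Answer: 1

Derivation:
Event 1 (EXEC): [MAIN] PC=0: INC 4 -> ACC=4 [depth=0]
Event 2 (EXEC): [MAIN] PC=1: INC 2 -> ACC=6 [depth=0]
Event 3 (INT 0): INT 0 arrives: push (MAIN, PC=2), enter IRQ0 at PC=0 (depth now 1) [depth=1]
Event 4 (EXEC): [IRQ0] PC=0: INC 4 -> ACC=10 [depth=1]
Event 5 (EXEC): [IRQ0] PC=1: INC 1 -> ACC=11 [depth=1]
Max depth observed: 1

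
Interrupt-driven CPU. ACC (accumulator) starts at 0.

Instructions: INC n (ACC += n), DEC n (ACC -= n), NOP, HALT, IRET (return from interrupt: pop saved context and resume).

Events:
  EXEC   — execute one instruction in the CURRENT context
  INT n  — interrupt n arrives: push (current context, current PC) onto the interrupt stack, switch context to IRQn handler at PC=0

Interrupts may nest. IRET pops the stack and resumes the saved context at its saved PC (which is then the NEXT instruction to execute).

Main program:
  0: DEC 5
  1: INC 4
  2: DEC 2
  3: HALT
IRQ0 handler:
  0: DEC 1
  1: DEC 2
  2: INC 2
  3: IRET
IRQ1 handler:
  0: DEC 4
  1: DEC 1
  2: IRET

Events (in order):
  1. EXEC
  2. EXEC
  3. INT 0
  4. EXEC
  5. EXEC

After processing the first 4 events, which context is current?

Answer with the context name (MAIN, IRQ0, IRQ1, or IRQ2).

Event 1 (EXEC): [MAIN] PC=0: DEC 5 -> ACC=-5
Event 2 (EXEC): [MAIN] PC=1: INC 4 -> ACC=-1
Event 3 (INT 0): INT 0 arrives: push (MAIN, PC=2), enter IRQ0 at PC=0 (depth now 1)
Event 4 (EXEC): [IRQ0] PC=0: DEC 1 -> ACC=-2

Answer: IRQ0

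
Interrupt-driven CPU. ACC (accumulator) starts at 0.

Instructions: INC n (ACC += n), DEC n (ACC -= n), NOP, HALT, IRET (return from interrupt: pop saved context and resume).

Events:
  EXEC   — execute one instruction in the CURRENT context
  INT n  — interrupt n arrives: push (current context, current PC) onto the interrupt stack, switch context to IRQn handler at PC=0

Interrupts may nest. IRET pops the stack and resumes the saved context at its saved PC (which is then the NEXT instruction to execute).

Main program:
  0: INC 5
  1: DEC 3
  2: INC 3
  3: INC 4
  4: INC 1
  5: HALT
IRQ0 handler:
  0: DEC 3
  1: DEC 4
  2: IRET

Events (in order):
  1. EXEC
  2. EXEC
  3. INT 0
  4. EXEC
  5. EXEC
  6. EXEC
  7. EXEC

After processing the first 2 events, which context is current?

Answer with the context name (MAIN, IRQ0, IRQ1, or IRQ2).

Event 1 (EXEC): [MAIN] PC=0: INC 5 -> ACC=5
Event 2 (EXEC): [MAIN] PC=1: DEC 3 -> ACC=2

Answer: MAIN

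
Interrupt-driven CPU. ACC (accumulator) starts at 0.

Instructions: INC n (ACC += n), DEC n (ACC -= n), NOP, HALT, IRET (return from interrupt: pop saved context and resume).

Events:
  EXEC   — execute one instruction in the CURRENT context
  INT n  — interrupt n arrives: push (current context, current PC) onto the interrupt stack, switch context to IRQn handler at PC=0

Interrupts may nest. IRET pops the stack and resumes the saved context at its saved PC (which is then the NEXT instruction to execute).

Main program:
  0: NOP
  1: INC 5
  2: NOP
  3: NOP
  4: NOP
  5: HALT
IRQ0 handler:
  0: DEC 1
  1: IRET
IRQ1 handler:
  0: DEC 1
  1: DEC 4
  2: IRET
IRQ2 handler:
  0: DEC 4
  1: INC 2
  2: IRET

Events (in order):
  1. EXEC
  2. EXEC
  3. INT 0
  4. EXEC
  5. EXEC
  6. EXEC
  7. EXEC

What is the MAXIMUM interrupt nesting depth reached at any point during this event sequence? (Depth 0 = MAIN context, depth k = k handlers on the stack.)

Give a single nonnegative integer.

Event 1 (EXEC): [MAIN] PC=0: NOP [depth=0]
Event 2 (EXEC): [MAIN] PC=1: INC 5 -> ACC=5 [depth=0]
Event 3 (INT 0): INT 0 arrives: push (MAIN, PC=2), enter IRQ0 at PC=0 (depth now 1) [depth=1]
Event 4 (EXEC): [IRQ0] PC=0: DEC 1 -> ACC=4 [depth=1]
Event 5 (EXEC): [IRQ0] PC=1: IRET -> resume MAIN at PC=2 (depth now 0) [depth=0]
Event 6 (EXEC): [MAIN] PC=2: NOP [depth=0]
Event 7 (EXEC): [MAIN] PC=3: NOP [depth=0]
Max depth observed: 1

Answer: 1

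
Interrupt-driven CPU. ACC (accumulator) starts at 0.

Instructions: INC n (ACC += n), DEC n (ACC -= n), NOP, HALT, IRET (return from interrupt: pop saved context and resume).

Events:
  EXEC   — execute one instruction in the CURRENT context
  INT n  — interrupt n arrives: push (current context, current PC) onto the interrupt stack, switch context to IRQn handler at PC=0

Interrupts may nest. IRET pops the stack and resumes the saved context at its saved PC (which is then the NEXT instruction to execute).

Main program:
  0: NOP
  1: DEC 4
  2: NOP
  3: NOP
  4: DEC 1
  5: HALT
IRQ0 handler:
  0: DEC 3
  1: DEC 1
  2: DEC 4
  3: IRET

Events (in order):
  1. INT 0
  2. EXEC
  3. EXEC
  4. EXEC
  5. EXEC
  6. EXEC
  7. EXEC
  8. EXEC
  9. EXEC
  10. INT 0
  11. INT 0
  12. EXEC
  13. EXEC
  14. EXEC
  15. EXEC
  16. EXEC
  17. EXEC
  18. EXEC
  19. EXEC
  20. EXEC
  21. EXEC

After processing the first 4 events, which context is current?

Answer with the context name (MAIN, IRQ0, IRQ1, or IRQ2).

Event 1 (INT 0): INT 0 arrives: push (MAIN, PC=0), enter IRQ0 at PC=0 (depth now 1)
Event 2 (EXEC): [IRQ0] PC=0: DEC 3 -> ACC=-3
Event 3 (EXEC): [IRQ0] PC=1: DEC 1 -> ACC=-4
Event 4 (EXEC): [IRQ0] PC=2: DEC 4 -> ACC=-8

Answer: IRQ0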